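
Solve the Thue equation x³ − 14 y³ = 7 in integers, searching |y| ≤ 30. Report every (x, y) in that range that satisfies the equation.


The equation is x³ - 14y³ = 7. For fixed y, x³ = 14·y³ + 7, so a solution requires the RHS to be a perfect cube.
Strategy: iterate y from -30 to 30, compute RHS = 14·y³ + 7, and check whether it is a (positive or negative) perfect cube.
Check small values of y:
  y = 0: RHS = 7 is not a perfect cube.
  y = 1: RHS = 21 is not a perfect cube.
  y = -1: RHS = -7 is not a perfect cube.
  y = 2: RHS = 119 is not a perfect cube.
  y = -2: RHS = -105 is not a perfect cube.
  y = 3: RHS = 385 is not a perfect cube.
  y = -3: RHS = -371 is not a perfect cube.
Continuing the search up to |y| = 30 finds no solutions either.
No (x, y) in the scanned range satisfies the equation.

No integer solutions with |y| ≤ 30.


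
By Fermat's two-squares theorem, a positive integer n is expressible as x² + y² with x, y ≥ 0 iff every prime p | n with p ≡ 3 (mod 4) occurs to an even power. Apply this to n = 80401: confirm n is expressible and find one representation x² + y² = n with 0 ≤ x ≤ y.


Step 1: Factor n = 80401 = 37 · 41 · 53.
Step 2: Check the mod-4 condition on each prime factor: 37 ≡ 1 (mod 4), exponent 1; 41 ≡ 1 (mod 4), exponent 1; 53 ≡ 1 (mod 4), exponent 1.
All primes ≡ 3 (mod 4) appear to even exponent (or don't appear), so by the two-squares theorem n IS expressible as a sum of two squares.
Step 3: Build a representation. Here n = 37 · 41 · 53 is a product of primes ≡ 1 (mod 4). Each prime p ≡ 1 (mod 4) is itself a sum of two squares; find a² by testing p − a² for a perfect square:
  37: 37 − 1² = 36 = 6² ⇒ 37 = 1² + 6².
  41: 41 − 1² = 40, 41 − 2² = 37, 41 − 3² = 32, 41 − 4² = 25 = 5² ⇒ 41 = 4² + 5².
  53: 53 − 1² = 52, 53 − 2² = 49 = 7² ⇒ 53 = 2² + 7².
  Combine using the Brahmagupta–Fibonacci identity (a² + b²)(c² + d²) = (ac − bd)² + (ad + bc)² = (ac + bd)² + (ad − bc)²:
  37 · 41 = 1517: from (1² + 6²)(4² + 5²), take (1·4 − 6·5, 1·5 + 6·4) = (4 − 30, 5 + 24) = (-26, 29); dropping signs (only squares matter) gives (26, 29); check 26² + 29² = 676 + 841 = 1517 ✓.
  1517 · 53 = 80401: from (26² + 29²)(2² + 7²), take (26·2 − 29·7, 26·7 + 29·2) = (52 − 203, 182 + 58) = (-151, 240); dropping signs (only squares matter) gives (151, 240); check 151² + 240² = 22801 + 57600 = 80401 ✓.
Step 4: Order so x ≤ y and verify: 151² + 240² = 22801 + 57600 = 80401 = n. ✓

n = 80401 = 151² + 240² (one valid representation with x ≤ y).


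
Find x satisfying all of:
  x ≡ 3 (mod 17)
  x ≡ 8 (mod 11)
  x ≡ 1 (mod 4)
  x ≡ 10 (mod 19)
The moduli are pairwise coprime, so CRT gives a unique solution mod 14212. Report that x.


Product of moduli M = 17 · 11 · 4 · 19 = 14212.
Merge one congruence at a time:
  Start: x ≡ 3 (mod 17).
  Combine with x ≡ 8 (mod 11); new modulus lcm = 187.
    Write x = 3 + 17·t and substitute into x ≡ 8 (mod 11): 17·t ≡ 8 − 3 = 5 (mod 11).
    Reduce coefficients mod 11: 6·t ≡ 5 (mod 11).
    The inverse of 6 mod 11 is 2 (since 6·2 = 12 = 1·11 + 1), so t ≡ 2·5 = 10 ≡ 10 (mod 11).
    Then x = 3 + 17·10 = 173, valid modulo lcm(17, 11) = 187: x ≡ 173 (mod 187).
  Combine with x ≡ 1 (mod 4); new modulus lcm = 748.
    Write x = 173 + 187·t and substitute into x ≡ 1 (mod 4): 187·t ≡ 1 − 173 = -172 (mod 4).
    Reduce coefficients mod 4: 3·t ≡ 0 (mod 4).
    The inverse of 3 mod 4 is 3 (since 3·3 = 9 = 2·4 + 1), so t ≡ 3·0 = 0 ≡ 0 (mod 4).
    Then x = 173 + 187·0 = 173, valid modulo lcm(187, 4) = 748: x ≡ 173 (mod 748).
  Combine with x ≡ 10 (mod 19); new modulus lcm = 14212.
    Write x = 173 + 748·t and substitute into x ≡ 10 (mod 19): 748·t ≡ 10 − 173 = -163 (mod 19).
    Reduce coefficients mod 19: 7·t ≡ 8 (mod 19).
    The inverse of 7 mod 19 is 11 (since 7·11 = 77 = 4·19 + 1), so t ≡ 11·8 = 88 ≡ 12 (mod 19).
    Then x = 173 + 748·12 = 9149, valid modulo lcm(748, 19) = 14212: x ≡ 9149 (mod 14212).
Verify against each original: 9149 mod 17 = 3, 9149 mod 11 = 8, 9149 mod 4 = 1, 9149 mod 19 = 10.

x ≡ 9149 (mod 14212).


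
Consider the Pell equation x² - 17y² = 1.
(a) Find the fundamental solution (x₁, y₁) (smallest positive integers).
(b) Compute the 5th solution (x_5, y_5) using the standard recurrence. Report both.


Step 1: Find the fundamental solution (x₁, y₁) of x² - 17y² = 1.
  Expand √17 as a continued fraction. a₀ = ⌊√17⌋ = 4; iterate m_{k+1} = d_k·a_k − m_k, d_{k+1} = (17 − m_{k+1}²)/d_k, a_{k+1} = ⌊(a₀ + m_{k+1})/d_{k+1}⌋ (starting m₀ = 0, d₀ = 1), with convergents p_k = a_k·p_{k-1} + p_{k-2}, q_k = a_k·q_{k-1} + q_{k-2} (p₋₁ = 1, q₋₁ = 0):
  k = 0: a₀ = 4; p₀/q₀ = 4/1; p₀² − 17·q₀² = 16 − 17 = -1.
  k = 1: m = 4, d = 1, a = ⌊(4 + 4)/1⌋ = 8; p/q = (8·4 + 1)/(8·1 + 0) = 33/8; p² − 17·q² = 1089 − 1088 = 1.
  The first convergent with p² − 17·q² = 1 gives the fundamental solution (x₁, y₁) = (33, 8).
Step 2: Apply the recurrence (x_{n+1}, y_{n+1}) = (x₁x_n + 17y₁y_n, x₁y_n + y₁x_n) repeatedly.
  From (x_1, y_1) = (33, 8): x_2 = 33·33 + 17·8·8 = 2177; y_2 = 33·8 + 8·33 = 528.
  From (x_2, y_2) = (2177, 528): x_3 = 33·2177 + 17·8·528 = 143649; y_3 = 33·528 + 8·2177 = 34840.
  From (x_3, y_3) = (143649, 34840): x_4 = 33·143649 + 17·8·34840 = 9478657; y_4 = 33·34840 + 8·143649 = 2298912.
  From (x_4, y_4) = (9478657, 2298912): x_5 = 33·9478657 + 17·8·2298912 = 625447713; y_5 = 33·2298912 + 8·9478657 = 151693352.
Step 3: Verify x_5² - 17·y_5² = 391184841696930369 - 391184841696930368 = 1 (should be 1). ✓

(x_1, y_1) = (33, 8); (x_5, y_5) = (625447713, 151693352).


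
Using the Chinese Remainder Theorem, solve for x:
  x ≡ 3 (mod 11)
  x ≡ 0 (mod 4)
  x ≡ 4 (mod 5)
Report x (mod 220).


Moduli 11, 4, 5 are pairwise coprime; by CRT there is a unique solution modulo M = 11 · 4 · 5 = 220.
Solve pairwise, accumulating the modulus:
  Start with x ≡ 3 (mod 11).
  Combine with x ≡ 0 (mod 4): since gcd(11, 4) = 1, we get a unique residue mod 44.
    Write x = 3 + 11·t and substitute into x ≡ 0 (mod 4): 11·t ≡ 0 − 3 = -3 (mod 4).
    Reduce coefficients mod 4: 3·t ≡ 1 (mod 4).
    The inverse of 3 mod 4 is 3 (since 3·3 = 9 = 2·4 + 1), so t ≡ 3·1 = 3 ≡ 3 (mod 4).
    Then x = 3 + 11·3 = 36, valid modulo lcm(11, 4) = 44: x ≡ 36 (mod 44).
  Combine with x ≡ 4 (mod 5): since gcd(44, 5) = 1, we get a unique residue mod 220.
    Write x = 36 + 44·t and substitute into x ≡ 4 (mod 5): 44·t ≡ 4 − 36 = -32 (mod 5).
    Reduce coefficients mod 5: 4·t ≡ 3 (mod 5).
    The inverse of 4 mod 5 is 4 (since 4·4 = 16 = 3·5 + 1), so t ≡ 4·3 = 12 ≡ 2 (mod 5).
    Then x = 36 + 44·2 = 124, valid modulo lcm(44, 5) = 220: x ≡ 124 (mod 220).
Verify: 124 mod 11 = 3 ✓, 124 mod 4 = 0 ✓, 124 mod 5 = 4 ✓.

x ≡ 124 (mod 220).


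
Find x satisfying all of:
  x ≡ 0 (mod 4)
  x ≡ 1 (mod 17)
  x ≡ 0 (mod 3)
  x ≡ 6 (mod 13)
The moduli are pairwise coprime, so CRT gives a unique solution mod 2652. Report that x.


Product of moduli M = 4 · 17 · 3 · 13 = 2652.
Merge one congruence at a time:
  Start: x ≡ 0 (mod 4).
  Combine with x ≡ 1 (mod 17); new modulus lcm = 68.
    Write x = 0 + 4·t and substitute into x ≡ 1 (mod 17): 4·t ≡ 1 − 0 = 1 (mod 17).
    The inverse of 4 mod 17 is 13 (since 4·13 = 52 = 3·17 + 1), so t ≡ 13·1 = 13 ≡ 13 (mod 17).
    Then x = 0 + 4·13 = 52, valid modulo lcm(4, 17) = 68: x ≡ 52 (mod 68).
  Combine with x ≡ 0 (mod 3); new modulus lcm = 204.
    Write x = 52 + 68·t and substitute into x ≡ 0 (mod 3): 68·t ≡ 0 − 52 = -52 (mod 3).
    Reduce coefficients mod 3: 2·t ≡ 2 (mod 3).
    The inverse of 2 mod 3 is 2 (since 2·2 = 4 = 1·3 + 1), so t ≡ 2·2 = 4 ≡ 1 (mod 3).
    Then x = 52 + 68·1 = 120, valid modulo lcm(68, 3) = 204: x ≡ 120 (mod 204).
  Combine with x ≡ 6 (mod 13); new modulus lcm = 2652.
    Write x = 120 + 204·t and substitute into x ≡ 6 (mod 13): 204·t ≡ 6 − 120 = -114 (mod 13).
    Reduce coefficients mod 13: 9·t ≡ 3 (mod 13).
    The inverse of 9 mod 13 is 3 (since 9·3 = 27 = 2·13 + 1), so t ≡ 3·3 = 9 ≡ 9 (mod 13).
    Then x = 120 + 204·9 = 1956, valid modulo lcm(204, 13) = 2652: x ≡ 1956 (mod 2652).
Verify against each original: 1956 mod 4 = 0, 1956 mod 17 = 1, 1956 mod 3 = 0, 1956 mod 13 = 6.

x ≡ 1956 (mod 2652).


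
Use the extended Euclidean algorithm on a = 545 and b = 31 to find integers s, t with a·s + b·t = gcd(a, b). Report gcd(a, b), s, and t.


Euclidean algorithm on (545, 31) — divide until remainder is 0:
  545 = 17 · 31 + 18
  31 = 1 · 18 + 13
  18 = 1 · 13 + 5
  13 = 2 · 5 + 3
  5 = 1 · 3 + 2
  3 = 1 · 2 + 1
  2 = 2 · 1 + 0
gcd(545, 31) = 1.
Track Bezout coefficients alongside the remainders: start with r₀ = 545 = a·1 + b·0 (s = 1, t = 0) and r₁ = 31 = a·0 + b·1 (s = 0, t = 1); each new remainder r_{k+1} = r_{k-1} − q_k·r_k inherits s_{k+1} = s_{k-1} − q_k·s_k, t_{k+1} = t_{k-1} − q_k·t_k, so r_k = a·s_k + b·t_k at every step:
  q = 17: r = 18, s = 1 − 17·0 = 1, t = 0 − 17·1 = -17  (check: 545·1 + 31·(-17) = 18)
  q = 1: r = 13, s = 0 − 1·1 = -1, t = 1 − 1·(-17) = 18  (check: 545·(-1) + 31·18 = 13)
  q = 1: r = 5, s = 1 − 1·(-1) = 2, t = -17 − 1·18 = -35  (check: 545·2 + 31·(-35) = 5)
  q = 2: r = 3, s = -1 − 2·2 = -5, t = 18 − 2·(-35) = 88  (check: 545·(-5) + 31·88 = 3)
  q = 1: r = 2, s = 2 − 1·(-5) = 7, t = -35 − 1·88 = -123  (check: 545·7 + 31·(-123) = 2)
  q = 1: r = 1, s = -5 − 1·7 = -12, t = 88 − 1·(-123) = 211  (check: 545·(-12) + 31·211 = 1)
The row with r = 1 (the gcd) gives the Bezout coefficients s = -12, t = 211.
Result: 545 · (-12) + 31 · (211) = 1.

gcd(545, 31) = 1; s = -12, t = 211 (check: 545·(-12) + 31·211 = 1).


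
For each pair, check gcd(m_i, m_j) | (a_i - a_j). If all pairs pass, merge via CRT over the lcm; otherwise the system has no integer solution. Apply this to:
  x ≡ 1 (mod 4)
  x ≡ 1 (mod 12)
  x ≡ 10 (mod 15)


Moduli 4, 12, 15 are not pairwise coprime, so CRT works modulo lcm(m_i) when all pairwise compatibility conditions hold.
Pairwise compatibility: gcd(m_i, m_j) must divide a_i - a_j for every pair.
Merge one congruence at a time:
  Start: x ≡ 1 (mod 4).
  Combine with x ≡ 1 (mod 12): gcd(4, 12) = 4; 1 - 1 = 0, which IS divisible by 4, so compatible.
    Write x = 1 + 4·t and substitute into x ≡ 1 (mod 12): 4·t ≡ 1 − 1 = 0 (mod 12).
    Divide the congruence (and modulus) by g = 4: 1·t ≡ 0 (mod 3).
    So t ≡ 0 (mod 3).
    Then x = 1 + 4·0 = 1, valid modulo lcm(4, 12) = 12: x ≡ 1 (mod 12).
  Combine with x ≡ 10 (mod 15): gcd(12, 15) = 3; 10 - 1 = 9, which IS divisible by 3, so compatible.
    Write x = 1 + 12·t and substitute into x ≡ 10 (mod 15): 12·t ≡ 10 − 1 = 9 (mod 15).
    Divide the congruence (and modulus) by g = 3: 4·t ≡ 3 (mod 5).
    The inverse of 4 mod 5 is 4 (since 4·4 = 16 = 3·5 + 1), so t ≡ 4·3 = 12 ≡ 2 (mod 5).
    Then x = 1 + 12·2 = 25, valid modulo lcm(12, 15) = 60: x ≡ 25 (mod 60).
Verify: 25 mod 4 = 1, 25 mod 12 = 1, 25 mod 15 = 10.

x ≡ 25 (mod 60).


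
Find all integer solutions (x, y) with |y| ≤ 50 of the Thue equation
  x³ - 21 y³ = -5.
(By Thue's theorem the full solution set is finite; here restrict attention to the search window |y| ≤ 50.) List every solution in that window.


The equation is x³ - 21y³ = -5. For fixed y, x³ = 21·y³ − 5, so a solution requires the RHS to be a perfect cube.
Strategy: iterate y from -50 to 50, compute RHS = 21·y³ − 5, and check whether it is a (positive or negative) perfect cube.
Check small values of y:
  y = 0: RHS = -5 is not a perfect cube.
  y = 1: RHS = 16 is not a perfect cube.
  y = -1: RHS = -26 is not a perfect cube.
  y = 2: RHS = 163 is not a perfect cube.
  y = -2: RHS = -173 is not a perfect cube.
  y = 3: RHS = 562 is not a perfect cube.
  y = -3: RHS = -572 is not a perfect cube.
Continuing the search up to |y| = 50 finds no solutions either.
No (x, y) in the scanned range satisfies the equation.

No integer solutions with |y| ≤ 50.


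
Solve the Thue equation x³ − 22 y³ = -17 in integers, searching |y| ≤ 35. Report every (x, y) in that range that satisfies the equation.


The equation is x³ - 22y³ = -17. For fixed y, x³ = 22·y³ − 17, so a solution requires the RHS to be a perfect cube.
Strategy: iterate y from -35 to 35, compute RHS = 22·y³ − 17, and check whether it is a (positive or negative) perfect cube.
Check small values of y:
  y = 0: RHS = -17 is not a perfect cube.
  y = 1: RHS = 5 is not a perfect cube.
  y = -1: RHS = -39 is not a perfect cube.
  y = 2: RHS = 159 is not a perfect cube.
  y = -2: RHS = -193 is not a perfect cube.
  y = 3: RHS = 577 is not a perfect cube.
  y = -3: RHS = -611 is not a perfect cube.
Continuing the search up to |y| = 35 finds no solutions either.
No (x, y) in the scanned range satisfies the equation.

No integer solutions with |y| ≤ 35.


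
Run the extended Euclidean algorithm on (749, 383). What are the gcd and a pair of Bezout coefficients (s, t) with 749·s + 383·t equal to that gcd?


Euclidean algorithm on (749, 383) — divide until remainder is 0:
  749 = 1 · 383 + 366
  383 = 1 · 366 + 17
  366 = 21 · 17 + 9
  17 = 1 · 9 + 8
  9 = 1 · 8 + 1
  8 = 8 · 1 + 0
gcd(749, 383) = 1.
Track Bezout coefficients alongside the remainders: start with r₀ = 749 = a·1 + b·0 (s = 1, t = 0) and r₁ = 383 = a·0 + b·1 (s = 0, t = 1); each new remainder r_{k+1} = r_{k-1} − q_k·r_k inherits s_{k+1} = s_{k-1} − q_k·s_k, t_{k+1} = t_{k-1} − q_k·t_k, so r_k = a·s_k + b·t_k at every step:
  q = 1: r = 366, s = 1 − 1·0 = 1, t = 0 − 1·1 = -1  (check: 749·1 + 383·(-1) = 366)
  q = 1: r = 17, s = 0 − 1·1 = -1, t = 1 − 1·(-1) = 2  (check: 749·(-1) + 383·2 = 17)
  q = 21: r = 9, s = 1 − 21·(-1) = 22, t = -1 − 21·2 = -43  (check: 749·22 + 383·(-43) = 9)
  q = 1: r = 8, s = -1 − 1·22 = -23, t = 2 − 1·(-43) = 45  (check: 749·(-23) + 383·45 = 8)
  q = 1: r = 1, s = 22 − 1·(-23) = 45, t = -43 − 1·45 = -88  (check: 749·45 + 383·(-88) = 1)
The row with r = 1 (the gcd) gives the Bezout coefficients s = 45, t = -88.
Result: 749 · (45) + 383 · (-88) = 1.

gcd(749, 383) = 1; s = 45, t = -88 (check: 749·45 + 383·(-88) = 1).


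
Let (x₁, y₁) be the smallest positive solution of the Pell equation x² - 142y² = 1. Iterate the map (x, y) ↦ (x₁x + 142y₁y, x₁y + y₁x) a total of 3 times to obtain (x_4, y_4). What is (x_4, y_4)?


Step 1: Find the fundamental solution (x₁, y₁) of x² - 142y² = 1.
  Expand √142 as a continued fraction. a₀ = ⌊√142⌋ = 11; iterate m_{k+1} = d_k·a_k − m_k, d_{k+1} = (142 − m_{k+1}²)/d_k, a_{k+1} = ⌊(a₀ + m_{k+1})/d_{k+1}⌋ (starting m₀ = 0, d₀ = 1), with convergents p_k = a_k·p_{k-1} + p_{k-2}, q_k = a_k·q_{k-1} + q_{k-2} (p₋₁ = 1, q₋₁ = 0):
  k = 0: a₀ = 11; p₀/q₀ = 11/1; p₀² − 142·q₀² = 121 − 142 = -21.
  k = 1: m = 11, d = 21, a = ⌊(11 + 11)/21⌋ = 1; p/q = (1·11 + 1)/(1·1 + 0) = 12/1; p² − 142·q² = 144 − 142 = 2.
  k = 2: m = 10, d = 2, a = ⌊(11 + 10)/2⌋ = 10; p/q = (10·12 + 11)/(10·1 + 1) = 131/11; p² − 142·q² = 17161 − 17182 = -21.
  k = 3: m = 10, d = 21, a = ⌊(11 + 10)/21⌋ = 1; p/q = (1·131 + 12)/(1·11 + 1) = 143/12; p² − 142·q² = 20449 − 20448 = 1.
  The first convergent with p² − 142·q² = 1 gives the fundamental solution (x₁, y₁) = (143, 12).
Step 2: Apply the recurrence (x_{n+1}, y_{n+1}) = (x₁x_n + 142y₁y_n, x₁y_n + y₁x_n) repeatedly.
  From (x_1, y_1) = (143, 12): x_2 = 143·143 + 142·12·12 = 40897; y_2 = 143·12 + 12·143 = 3432.
  From (x_2, y_2) = (40897, 3432): x_3 = 143·40897 + 142·12·3432 = 11696399; y_3 = 143·3432 + 12·40897 = 981540.
  From (x_3, y_3) = (11696399, 981540): x_4 = 143·11696399 + 142·12·981540 = 3345129217; y_4 = 143·981540 + 12·11696399 = 280717008.
Step 3: Verify x_4² - 142·y_4² = 11189889478427033089 - 11189889478427033088 = 1 (should be 1). ✓

(x_1, y_1) = (143, 12); (x_4, y_4) = (3345129217, 280717008).


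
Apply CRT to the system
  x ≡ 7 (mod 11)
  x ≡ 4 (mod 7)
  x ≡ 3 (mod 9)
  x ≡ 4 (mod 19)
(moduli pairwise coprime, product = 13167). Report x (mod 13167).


Product of moduli M = 11 · 7 · 9 · 19 = 13167.
Merge one congruence at a time:
  Start: x ≡ 7 (mod 11).
  Combine with x ≡ 4 (mod 7); new modulus lcm = 77.
    Write x = 7 + 11·t and substitute into x ≡ 4 (mod 7): 11·t ≡ 4 − 7 = -3 (mod 7).
    Reduce coefficients mod 7: 4·t ≡ 4 (mod 7).
    The inverse of 4 mod 7 is 2 (since 4·2 = 8 = 1·7 + 1), so t ≡ 2·4 = 8 ≡ 1 (mod 7).
    Then x = 7 + 11·1 = 18, valid modulo lcm(11, 7) = 77: x ≡ 18 (mod 77).
  Combine with x ≡ 3 (mod 9); new modulus lcm = 693.
    Write x = 18 + 77·t and substitute into x ≡ 3 (mod 9): 77·t ≡ 3 − 18 = -15 (mod 9).
    Reduce coefficients mod 9: 5·t ≡ 3 (mod 9).
    The inverse of 5 mod 9 is 2 (since 5·2 = 10 = 1·9 + 1), so t ≡ 2·3 = 6 ≡ 6 (mod 9).
    Then x = 18 + 77·6 = 480, valid modulo lcm(77, 9) = 693: x ≡ 480 (mod 693).
  Combine with x ≡ 4 (mod 19); new modulus lcm = 13167.
    Write x = 480 + 693·t and substitute into x ≡ 4 (mod 19): 693·t ≡ 4 − 480 = -476 (mod 19).
    Reduce coefficients mod 19: 9·t ≡ 18 (mod 19).
    The inverse of 9 mod 19 is 17 (since 9·17 = 153 = 8·19 + 1), so t ≡ 17·18 = 306 ≡ 2 (mod 19).
    Then x = 480 + 693·2 = 1866, valid modulo lcm(693, 19) = 13167: x ≡ 1866 (mod 13167).
Verify against each original: 1866 mod 11 = 7, 1866 mod 7 = 4, 1866 mod 9 = 3, 1866 mod 19 = 4.

x ≡ 1866 (mod 13167).


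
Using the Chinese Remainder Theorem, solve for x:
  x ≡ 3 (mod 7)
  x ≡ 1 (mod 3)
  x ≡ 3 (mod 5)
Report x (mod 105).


Moduli 7, 3, 5 are pairwise coprime; by CRT there is a unique solution modulo M = 7 · 3 · 5 = 105.
Solve pairwise, accumulating the modulus:
  Start with x ≡ 3 (mod 7).
  Combine with x ≡ 1 (mod 3): since gcd(7, 3) = 1, we get a unique residue mod 21.
    Write x = 3 + 7·t and substitute into x ≡ 1 (mod 3): 7·t ≡ 1 − 3 = -2 (mod 3).
    Reduce coefficients mod 3: 1·t ≡ 1 (mod 3).
    So t ≡ 1 (mod 3).
    Then x = 3 + 7·1 = 10, valid modulo lcm(7, 3) = 21: x ≡ 10 (mod 21).
  Combine with x ≡ 3 (mod 5): since gcd(21, 5) = 1, we get a unique residue mod 105.
    Write x = 10 + 21·t and substitute into x ≡ 3 (mod 5): 21·t ≡ 3 − 10 = -7 (mod 5).
    Reduce coefficients mod 5: 1·t ≡ 3 (mod 5).
    So t ≡ 3 (mod 5).
    Then x = 10 + 21·3 = 73, valid modulo lcm(21, 5) = 105: x ≡ 73 (mod 105).
Verify: 73 mod 7 = 3 ✓, 73 mod 3 = 1 ✓, 73 mod 5 = 3 ✓.

x ≡ 73 (mod 105).


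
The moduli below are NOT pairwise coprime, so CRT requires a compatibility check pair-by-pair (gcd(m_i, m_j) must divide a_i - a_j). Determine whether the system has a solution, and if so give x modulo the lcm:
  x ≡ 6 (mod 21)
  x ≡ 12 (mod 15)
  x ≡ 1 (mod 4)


Moduli 21, 15, 4 are not pairwise coprime, so CRT works modulo lcm(m_i) when all pairwise compatibility conditions hold.
Pairwise compatibility: gcd(m_i, m_j) must divide a_i - a_j for every pair.
Merge one congruence at a time:
  Start: x ≡ 6 (mod 21).
  Combine with x ≡ 12 (mod 15): gcd(21, 15) = 3; 12 - 6 = 6, which IS divisible by 3, so compatible.
    Write x = 6 + 21·t and substitute into x ≡ 12 (mod 15): 21·t ≡ 12 − 6 = 6 (mod 15).
    Divide the congruence (and modulus) by g = 3: 7·t ≡ 2 (mod 5).
    Reduce coefficients mod 5: 2·t ≡ 2 (mod 5).
    The inverse of 2 mod 5 is 3 (since 2·3 = 6 = 1·5 + 1), so t ≡ 3·2 = 6 ≡ 1 (mod 5).
    Then x = 6 + 21·1 = 27, valid modulo lcm(21, 15) = 105: x ≡ 27 (mod 105).
  Combine with x ≡ 1 (mod 4): gcd(105, 4) = 1; 1 - 27 = -26, which IS divisible by 1, so compatible.
    Write x = 27 + 105·t and substitute into x ≡ 1 (mod 4): 105·t ≡ 1 − 27 = -26 (mod 4).
    Reduce coefficients mod 4: 1·t ≡ 2 (mod 4).
    So t ≡ 2 (mod 4).
    Then x = 27 + 105·2 = 237, valid modulo lcm(105, 4) = 420: x ≡ 237 (mod 420).
Verify: 237 mod 21 = 6, 237 mod 15 = 12, 237 mod 4 = 1.

x ≡ 237 (mod 420).


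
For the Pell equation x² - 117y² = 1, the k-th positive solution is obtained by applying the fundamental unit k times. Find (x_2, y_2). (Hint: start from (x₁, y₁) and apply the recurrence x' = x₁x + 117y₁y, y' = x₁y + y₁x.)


Step 1: Find the fundamental solution (x₁, y₁) of x² - 117y² = 1.
  Expand √117 as a continued fraction. a₀ = ⌊√117⌋ = 10; iterate m_{k+1} = d_k·a_k − m_k, d_{k+1} = (117 − m_{k+1}²)/d_k, a_{k+1} = ⌊(a₀ + m_{k+1})/d_{k+1}⌋ (starting m₀ = 0, d₀ = 1), with convergents p_k = a_k·p_{k-1} + p_{k-2}, q_k = a_k·q_{k-1} + q_{k-2} (p₋₁ = 1, q₋₁ = 0):
  k = 0: a₀ = 10; p₀/q₀ = 10/1; p₀² − 117·q₀² = 100 − 117 = -17.
  k = 1: m = 10, d = 17, a = ⌊(10 + 10)/17⌋ = 1; p/q = (1·10 + 1)/(1·1 + 0) = 11/1; p² − 117·q² = 121 − 117 = 4.
  k = 2: m = 7, d = 4, a = ⌊(10 + 7)/4⌋ = 4; p/q = (4·11 + 10)/(4·1 + 1) = 54/5; p² − 117·q² = 2916 − 2925 = -9.
  k = 3: m = 9, d = 9, a = ⌊(10 + 9)/9⌋ = 2; p/q = (2·54 + 11)/(2·5 + 1) = 119/11; p² − 117·q² = 14161 − 14157 = 4.
  k = 4: m = 9, d = 4, a = ⌊(10 + 9)/4⌋ = 4; p/q = (4·119 + 54)/(4·11 + 5) = 530/49; p² − 117·q² = 280900 − 280917 = -17.
  k = 5: m = 7, d = 17, a = ⌊(10 + 7)/17⌋ = 1; p/q = (1·530 + 119)/(1·49 + 11) = 649/60; p² − 117·q² = 421201 − 421200 = 1.
  The first convergent with p² − 117·q² = 1 gives the fundamental solution (x₁, y₁) = (649, 60).
Step 2: Apply the recurrence (x_{n+1}, y_{n+1}) = (x₁x_n + 117y₁y_n, x₁y_n + y₁x_n) repeatedly.
  From (x_1, y_1) = (649, 60): x_2 = 649·649 + 117·60·60 = 842401; y_2 = 649·60 + 60·649 = 77880.
Step 3: Verify x_2² - 117·y_2² = 709639444801 - 709639444800 = 1 (should be 1). ✓

(x_1, y_1) = (649, 60); (x_2, y_2) = (842401, 77880).


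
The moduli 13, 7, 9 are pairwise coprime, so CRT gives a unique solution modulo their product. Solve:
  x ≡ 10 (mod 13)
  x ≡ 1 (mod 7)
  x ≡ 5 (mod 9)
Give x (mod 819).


Moduli 13, 7, 9 are pairwise coprime; by CRT there is a unique solution modulo M = 13 · 7 · 9 = 819.
Solve pairwise, accumulating the modulus:
  Start with x ≡ 10 (mod 13).
  Combine with x ≡ 1 (mod 7): since gcd(13, 7) = 1, we get a unique residue mod 91.
    Write x = 10 + 13·t and substitute into x ≡ 1 (mod 7): 13·t ≡ 1 − 10 = -9 (mod 7).
    Reduce coefficients mod 7: 6·t ≡ 5 (mod 7).
    The inverse of 6 mod 7 is 6 (since 6·6 = 36 = 5·7 + 1), so t ≡ 6·5 = 30 ≡ 2 (mod 7).
    Then x = 10 + 13·2 = 36, valid modulo lcm(13, 7) = 91: x ≡ 36 (mod 91).
  Combine with x ≡ 5 (mod 9): since gcd(91, 9) = 1, we get a unique residue mod 819.
    Write x = 36 + 91·t and substitute into x ≡ 5 (mod 9): 91·t ≡ 5 − 36 = -31 (mod 9).
    Reduce coefficients mod 9: 1·t ≡ 5 (mod 9).
    So t ≡ 5 (mod 9).
    Then x = 36 + 91·5 = 491, valid modulo lcm(91, 9) = 819: x ≡ 491 (mod 819).
Verify: 491 mod 13 = 10 ✓, 491 mod 7 = 1 ✓, 491 mod 9 = 5 ✓.

x ≡ 491 (mod 819).


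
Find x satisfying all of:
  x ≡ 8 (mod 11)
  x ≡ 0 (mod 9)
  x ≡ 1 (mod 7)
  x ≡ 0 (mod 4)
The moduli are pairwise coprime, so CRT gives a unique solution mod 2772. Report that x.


Product of moduli M = 11 · 9 · 7 · 4 = 2772.
Merge one congruence at a time:
  Start: x ≡ 8 (mod 11).
  Combine with x ≡ 0 (mod 9); new modulus lcm = 99.
    Write x = 8 + 11·t and substitute into x ≡ 0 (mod 9): 11·t ≡ 0 − 8 = -8 (mod 9).
    Reduce coefficients mod 9: 2·t ≡ 1 (mod 9).
    The inverse of 2 mod 9 is 5 (since 2·5 = 10 = 1·9 + 1), so t ≡ 5·1 = 5 ≡ 5 (mod 9).
    Then x = 8 + 11·5 = 63, valid modulo lcm(11, 9) = 99: x ≡ 63 (mod 99).
  Combine with x ≡ 1 (mod 7); new modulus lcm = 693.
    Write x = 63 + 99·t and substitute into x ≡ 1 (mod 7): 99·t ≡ 1 − 63 = -62 (mod 7).
    Reduce coefficients mod 7: 1·t ≡ 1 (mod 7).
    So t ≡ 1 (mod 7).
    Then x = 63 + 99·1 = 162, valid modulo lcm(99, 7) = 693: x ≡ 162 (mod 693).
  Combine with x ≡ 0 (mod 4); new modulus lcm = 2772.
    Write x = 162 + 693·t and substitute into x ≡ 0 (mod 4): 693·t ≡ 0 − 162 = -162 (mod 4).
    Reduce coefficients mod 4: 1·t ≡ 2 (mod 4).
    So t ≡ 2 (mod 4).
    Then x = 162 + 693·2 = 1548, valid modulo lcm(693, 4) = 2772: x ≡ 1548 (mod 2772).
Verify against each original: 1548 mod 11 = 8, 1548 mod 9 = 0, 1548 mod 7 = 1, 1548 mod 4 = 0.

x ≡ 1548 (mod 2772).


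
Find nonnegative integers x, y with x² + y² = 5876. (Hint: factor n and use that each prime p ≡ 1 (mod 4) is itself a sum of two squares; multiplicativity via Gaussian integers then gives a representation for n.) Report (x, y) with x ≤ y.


Step 1: Factor n = 5876 = 2^2 · 13 · 113.
Step 2: Check the mod-4 condition on each prime factor: 2 = 2 (special); 13 ≡ 1 (mod 4), exponent 1; 113 ≡ 1 (mod 4), exponent 1.
All primes ≡ 3 (mod 4) appear to even exponent (or don't appear), so by the two-squares theorem n IS expressible as a sum of two squares.
Step 3: Build a representation. Group n = k² · m with k = 2 and m = 13 · 113 = 1469 (a product of primes ≡ 1 (mod 4)); a representation of m scales to one of n via (k·x)² + (k·y)² = k²(x² + y²). Each prime p ≡ 1 (mod 4) is itself a sum of two squares; find a² by testing p − a² for a perfect square:
  13: 13 − 1² = 12, 13 − 2² = 9 = 3² ⇒ 13 = 2² + 3².
  113: 113 − 1² = 112, 113 − 2² = 109, 113 − 3² = 104, 113 − 4² = 97, 113 − 5² = 88, 113 − 6² = 77, 113 − 7² = 64 = 8² ⇒ 113 = 7² + 8².
  Combine using the Brahmagupta–Fibonacci identity (a² + b²)(c² + d²) = (ac − bd)² + (ad + bc)² = (ac + bd)² + (ad − bc)²:
  13 · 113 = 1469: from (2² + 3²)(7² + 8²), take (2·7 − 3·8, 2·8 + 3·7) = (14 − 24, 16 + 21) = (-10, 37); dropping signs (only squares matter) gives (10, 37); check 10² + 37² = 100 + 1369 = 1469 ✓.
  Scale by k = 2: (2·10, 2·37) = (20, 74).
Step 4: Order so x ≤ y and verify: 20² + 74² = 400 + 5476 = 5876 = n. ✓

n = 5876 = 20² + 74² (one valid representation with x ≤ y).


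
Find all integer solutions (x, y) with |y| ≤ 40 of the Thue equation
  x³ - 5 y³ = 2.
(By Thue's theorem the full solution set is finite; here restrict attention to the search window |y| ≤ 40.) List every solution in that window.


The equation is x³ - 5y³ = 2. For fixed y, x³ = 5·y³ + 2, so a solution requires the RHS to be a perfect cube.
Strategy: iterate y from -40 to 40, compute RHS = 5·y³ + 2, and check whether it is a (positive or negative) perfect cube.
Check small values of y:
  y = 0: RHS = 2 is not a perfect cube.
  y = 1: RHS = 7 is not a perfect cube.
  y = -1: RHS = -3 is not a perfect cube.
  y = 2: RHS = 42 is not a perfect cube.
  y = -2: RHS = -38 is not a perfect cube.
  y = 3: RHS = 137 is not a perfect cube.
  y = -3: RHS = -133 is not a perfect cube.
Continuing the search up to |y| = 40 finds no solutions either.
No (x, y) in the scanned range satisfies the equation.

No integer solutions with |y| ≤ 40.


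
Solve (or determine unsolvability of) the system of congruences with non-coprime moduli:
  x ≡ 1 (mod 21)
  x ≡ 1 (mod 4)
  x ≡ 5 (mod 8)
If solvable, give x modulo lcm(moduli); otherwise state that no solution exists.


Moduli 21, 4, 8 are not pairwise coprime, so CRT works modulo lcm(m_i) when all pairwise compatibility conditions hold.
Pairwise compatibility: gcd(m_i, m_j) must divide a_i - a_j for every pair.
Merge one congruence at a time:
  Start: x ≡ 1 (mod 21).
  Combine with x ≡ 1 (mod 4): gcd(21, 4) = 1; 1 - 1 = 0, which IS divisible by 1, so compatible.
    Write x = 1 + 21·t and substitute into x ≡ 1 (mod 4): 21·t ≡ 1 − 1 = 0 (mod 4).
    Reduce coefficients mod 4: 1·t ≡ 0 (mod 4).
    So t ≡ 0 (mod 4).
    Then x = 1 + 21·0 = 1, valid modulo lcm(21, 4) = 84: x ≡ 1 (mod 84).
  Combine with x ≡ 5 (mod 8): gcd(84, 8) = 4; 5 - 1 = 4, which IS divisible by 4, so compatible.
    Write x = 1 + 84·t and substitute into x ≡ 5 (mod 8): 84·t ≡ 5 − 1 = 4 (mod 8).
    Divide the congruence (and modulus) by g = 4: 21·t ≡ 1 (mod 2).
    Reduce coefficients mod 2: 1·t ≡ 1 (mod 2).
    So t ≡ 1 (mod 2).
    Then x = 1 + 84·1 = 85, valid modulo lcm(84, 8) = 168: x ≡ 85 (mod 168).
Verify: 85 mod 21 = 1, 85 mod 4 = 1, 85 mod 8 = 5.

x ≡ 85 (mod 168).


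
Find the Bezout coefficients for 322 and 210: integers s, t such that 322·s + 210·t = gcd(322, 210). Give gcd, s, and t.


Euclidean algorithm on (322, 210) — divide until remainder is 0:
  322 = 1 · 210 + 112
  210 = 1 · 112 + 98
  112 = 1 · 98 + 14
  98 = 7 · 14 + 0
gcd(322, 210) = 14.
Track Bezout coefficients alongside the remainders: start with r₀ = 322 = a·1 + b·0 (s = 1, t = 0) and r₁ = 210 = a·0 + b·1 (s = 0, t = 1); each new remainder r_{k+1} = r_{k-1} − q_k·r_k inherits s_{k+1} = s_{k-1} − q_k·s_k, t_{k+1} = t_{k-1} − q_k·t_k, so r_k = a·s_k + b·t_k at every step:
  q = 1: r = 112, s = 1 − 1·0 = 1, t = 0 − 1·1 = -1  (check: 322·1 + 210·(-1) = 112)
  q = 1: r = 98, s = 0 − 1·1 = -1, t = 1 − 1·(-1) = 2  (check: 322·(-1) + 210·2 = 98)
  q = 1: r = 14, s = 1 − 1·(-1) = 2, t = -1 − 1·2 = -3  (check: 322·2 + 210·(-3) = 14)
The row with r = 14 (the gcd) gives the Bezout coefficients s = 2, t = -3.
Result: 322 · (2) + 210 · (-3) = 14.

gcd(322, 210) = 14; s = 2, t = -3 (check: 322·2 + 210·(-3) = 14).


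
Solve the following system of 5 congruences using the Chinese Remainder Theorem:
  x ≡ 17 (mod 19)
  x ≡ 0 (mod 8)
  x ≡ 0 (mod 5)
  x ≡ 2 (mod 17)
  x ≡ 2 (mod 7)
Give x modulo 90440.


Product of moduli M = 19 · 8 · 5 · 17 · 7 = 90440.
Merge one congruence at a time:
  Start: x ≡ 17 (mod 19).
  Combine with x ≡ 0 (mod 8); new modulus lcm = 152.
    Write x = 17 + 19·t and substitute into x ≡ 0 (mod 8): 19·t ≡ 0 − 17 = -17 (mod 8).
    Reduce coefficients mod 8: 3·t ≡ 7 (mod 8).
    The inverse of 3 mod 8 is 3 (since 3·3 = 9 = 1·8 + 1), so t ≡ 3·7 = 21 ≡ 5 (mod 8).
    Then x = 17 + 19·5 = 112, valid modulo lcm(19, 8) = 152: x ≡ 112 (mod 152).
  Combine with x ≡ 0 (mod 5); new modulus lcm = 760.
    Write x = 112 + 152·t and substitute into x ≡ 0 (mod 5): 152·t ≡ 0 − 112 = -112 (mod 5).
    Reduce coefficients mod 5: 2·t ≡ 3 (mod 5).
    The inverse of 2 mod 5 is 3 (since 2·3 = 6 = 1·5 + 1), so t ≡ 3·3 = 9 ≡ 4 (mod 5).
    Then x = 112 + 152·4 = 720, valid modulo lcm(152, 5) = 760: x ≡ 720 (mod 760).
  Combine with x ≡ 2 (mod 17); new modulus lcm = 12920.
    Write x = 720 + 760·t and substitute into x ≡ 2 (mod 17): 760·t ≡ 2 − 720 = -718 (mod 17).
    Reduce coefficients mod 17: 12·t ≡ 13 (mod 17).
    The inverse of 12 mod 17 is 10 (since 12·10 = 120 = 7·17 + 1), so t ≡ 10·13 = 130 ≡ 11 (mod 17).
    Then x = 720 + 760·11 = 9080, valid modulo lcm(760, 17) = 12920: x ≡ 9080 (mod 12920).
  Combine with x ≡ 2 (mod 7); new modulus lcm = 90440.
    Write x = 9080 + 12920·t and substitute into x ≡ 2 (mod 7): 12920·t ≡ 2 − 9080 = -9078 (mod 7).
    Reduce coefficients mod 7: 5·t ≡ 1 (mod 7).
    The inverse of 5 mod 7 is 3 (since 5·3 = 15 = 2·7 + 1), so t ≡ 3·1 = 3 ≡ 3 (mod 7).
    Then x = 9080 + 12920·3 = 47840, valid modulo lcm(12920, 7) = 90440: x ≡ 47840 (mod 90440).
Verify against each original: 47840 mod 19 = 17, 47840 mod 8 = 0, 47840 mod 5 = 0, 47840 mod 17 = 2, 47840 mod 7 = 2.

x ≡ 47840 (mod 90440).


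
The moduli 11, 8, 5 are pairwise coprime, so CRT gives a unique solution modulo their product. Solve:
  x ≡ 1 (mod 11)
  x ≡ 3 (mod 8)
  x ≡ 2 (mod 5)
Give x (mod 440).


Moduli 11, 8, 5 are pairwise coprime; by CRT there is a unique solution modulo M = 11 · 8 · 5 = 440.
Solve pairwise, accumulating the modulus:
  Start with x ≡ 1 (mod 11).
  Combine with x ≡ 3 (mod 8): since gcd(11, 8) = 1, we get a unique residue mod 88.
    Write x = 1 + 11·t and substitute into x ≡ 3 (mod 8): 11·t ≡ 3 − 1 = 2 (mod 8).
    Reduce coefficients mod 8: 3·t ≡ 2 (mod 8).
    The inverse of 3 mod 8 is 3 (since 3·3 = 9 = 1·8 + 1), so t ≡ 3·2 = 6 ≡ 6 (mod 8).
    Then x = 1 + 11·6 = 67, valid modulo lcm(11, 8) = 88: x ≡ 67 (mod 88).
  Combine with x ≡ 2 (mod 5): since gcd(88, 5) = 1, we get a unique residue mod 440.
    Write x = 67 + 88·t and substitute into x ≡ 2 (mod 5): 88·t ≡ 2 − 67 = -65 (mod 5).
    Reduce coefficients mod 5: 3·t ≡ 0 (mod 5).
    The inverse of 3 mod 5 is 2 (since 3·2 = 6 = 1·5 + 1), so t ≡ 2·0 = 0 ≡ 0 (mod 5).
    Then x = 67 + 88·0 = 67, valid modulo lcm(88, 5) = 440: x ≡ 67 (mod 440).
Verify: 67 mod 11 = 1 ✓, 67 mod 8 = 3 ✓, 67 mod 5 = 2 ✓.

x ≡ 67 (mod 440).


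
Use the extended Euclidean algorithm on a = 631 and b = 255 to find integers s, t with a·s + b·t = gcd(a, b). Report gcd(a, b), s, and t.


Euclidean algorithm on (631, 255) — divide until remainder is 0:
  631 = 2 · 255 + 121
  255 = 2 · 121 + 13
  121 = 9 · 13 + 4
  13 = 3 · 4 + 1
  4 = 4 · 1 + 0
gcd(631, 255) = 1.
Track Bezout coefficients alongside the remainders: start with r₀ = 631 = a·1 + b·0 (s = 1, t = 0) and r₁ = 255 = a·0 + b·1 (s = 0, t = 1); each new remainder r_{k+1} = r_{k-1} − q_k·r_k inherits s_{k+1} = s_{k-1} − q_k·s_k, t_{k+1} = t_{k-1} − q_k·t_k, so r_k = a·s_k + b·t_k at every step:
  q = 2: r = 121, s = 1 − 2·0 = 1, t = 0 − 2·1 = -2  (check: 631·1 + 255·(-2) = 121)
  q = 2: r = 13, s = 0 − 2·1 = -2, t = 1 − 2·(-2) = 5  (check: 631·(-2) + 255·5 = 13)
  q = 9: r = 4, s = 1 − 9·(-2) = 19, t = -2 − 9·5 = -47  (check: 631·19 + 255·(-47) = 4)
  q = 3: r = 1, s = -2 − 3·19 = -59, t = 5 − 3·(-47) = 146  (check: 631·(-59) + 255·146 = 1)
The row with r = 1 (the gcd) gives the Bezout coefficients s = -59, t = 146.
Result: 631 · (-59) + 255 · (146) = 1.

gcd(631, 255) = 1; s = -59, t = 146 (check: 631·(-59) + 255·146 = 1).


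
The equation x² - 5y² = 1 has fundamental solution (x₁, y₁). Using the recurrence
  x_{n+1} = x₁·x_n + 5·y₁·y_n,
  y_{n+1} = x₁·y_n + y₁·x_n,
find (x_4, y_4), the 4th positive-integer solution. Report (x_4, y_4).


Step 1: Find the fundamental solution (x₁, y₁) of x² - 5y² = 1.
  Expand √5 as a continued fraction. a₀ = ⌊√5⌋ = 2; iterate m_{k+1} = d_k·a_k − m_k, d_{k+1} = (5 − m_{k+1}²)/d_k, a_{k+1} = ⌊(a₀ + m_{k+1})/d_{k+1}⌋ (starting m₀ = 0, d₀ = 1), with convergents p_k = a_k·p_{k-1} + p_{k-2}, q_k = a_k·q_{k-1} + q_{k-2} (p₋₁ = 1, q₋₁ = 0):
  k = 0: a₀ = 2; p₀/q₀ = 2/1; p₀² − 5·q₀² = 4 − 5 = -1.
  k = 1: m = 2, d = 1, a = ⌊(2 + 2)/1⌋ = 4; p/q = (4·2 + 1)/(4·1 + 0) = 9/4; p² − 5·q² = 81 − 80 = 1.
  The first convergent with p² − 5·q² = 1 gives the fundamental solution (x₁, y₁) = (9, 4).
Step 2: Apply the recurrence (x_{n+1}, y_{n+1}) = (x₁x_n + 5y₁y_n, x₁y_n + y₁x_n) repeatedly.
  From (x_1, y_1) = (9, 4): x_2 = 9·9 + 5·4·4 = 161; y_2 = 9·4 + 4·9 = 72.
  From (x_2, y_2) = (161, 72): x_3 = 9·161 + 5·4·72 = 2889; y_3 = 9·72 + 4·161 = 1292.
  From (x_3, y_3) = (2889, 1292): x_4 = 9·2889 + 5·4·1292 = 51841; y_4 = 9·1292 + 4·2889 = 23184.
Step 3: Verify x_4² - 5·y_4² = 2687489281 - 2687489280 = 1 (should be 1). ✓

(x_1, y_1) = (9, 4); (x_4, y_4) = (51841, 23184).


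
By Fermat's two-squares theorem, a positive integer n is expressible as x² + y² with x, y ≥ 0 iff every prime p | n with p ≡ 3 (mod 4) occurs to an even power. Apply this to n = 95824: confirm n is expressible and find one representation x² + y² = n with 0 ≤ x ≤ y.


Step 1: Factor n = 95824 = 2^4 · 53 · 113.
Step 2: Check the mod-4 condition on each prime factor: 2 = 2 (special); 53 ≡ 1 (mod 4), exponent 1; 113 ≡ 1 (mod 4), exponent 1.
All primes ≡ 3 (mod 4) appear to even exponent (or don't appear), so by the two-squares theorem n IS expressible as a sum of two squares.
Step 3: Build a representation. Group n = k² · m with k = 4 and m = 53 · 113 = 5989 (a product of primes ≡ 1 (mod 4)); a representation of m scales to one of n via (k·x)² + (k·y)² = k²(x² + y²). Each prime p ≡ 1 (mod 4) is itself a sum of two squares; find a² by testing p − a² for a perfect square:
  53: 53 − 1² = 52, 53 − 2² = 49 = 7² ⇒ 53 = 2² + 7².
  113: 113 − 1² = 112, 113 − 2² = 109, 113 − 3² = 104, 113 − 4² = 97, 113 − 5² = 88, 113 − 6² = 77, 113 − 7² = 64 = 8² ⇒ 113 = 7² + 8².
  Combine using the Brahmagupta–Fibonacci identity (a² + b²)(c² + d²) = (ac − bd)² + (ad + bc)² = (ac + bd)² + (ad − bc)²:
  53 · 113 = 5989: from (2² + 7²)(7² + 8²), take (2·7 − 7·8, 2·8 + 7·7) = (14 − 56, 16 + 49) = (-42, 65); dropping signs (only squares matter) gives (42, 65); check 42² + 65² = 1764 + 4225 = 5989 ✓.
  Scale by k = 4: (4·42, 4·65) = (168, 260).
Step 4: Order so x ≤ y and verify: 168² + 260² = 28224 + 67600 = 95824 = n. ✓

n = 95824 = 168² + 260² (one valid representation with x ≤ y).


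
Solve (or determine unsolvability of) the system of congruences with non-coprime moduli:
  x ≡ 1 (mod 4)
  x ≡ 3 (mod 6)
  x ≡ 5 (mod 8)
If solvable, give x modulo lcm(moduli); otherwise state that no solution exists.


Moduli 4, 6, 8 are not pairwise coprime, so CRT works modulo lcm(m_i) when all pairwise compatibility conditions hold.
Pairwise compatibility: gcd(m_i, m_j) must divide a_i - a_j for every pair.
Merge one congruence at a time:
  Start: x ≡ 1 (mod 4).
  Combine with x ≡ 3 (mod 6): gcd(4, 6) = 2; 3 - 1 = 2, which IS divisible by 2, so compatible.
    Write x = 1 + 4·t and substitute into x ≡ 3 (mod 6): 4·t ≡ 3 − 1 = 2 (mod 6).
    Divide the congruence (and modulus) by g = 2: 2·t ≡ 1 (mod 3).
    The inverse of 2 mod 3 is 2 (since 2·2 = 4 = 1·3 + 1), so t ≡ 2·1 = 2 ≡ 2 (mod 3).
    Then x = 1 + 4·2 = 9, valid modulo lcm(4, 6) = 12: x ≡ 9 (mod 12).
  Combine with x ≡ 5 (mod 8): gcd(12, 8) = 4; 5 - 9 = -4, which IS divisible by 4, so compatible.
    Write x = 9 + 12·t and substitute into x ≡ 5 (mod 8): 12·t ≡ 5 − 9 = -4 (mod 8).
    Divide the congruence (and modulus) by g = 4: 3·t ≡ -1 (mod 2).
    Reduce coefficients mod 2: 1·t ≡ 1 (mod 2).
    So t ≡ 1 (mod 2).
    Then x = 9 + 12·1 = 21, valid modulo lcm(12, 8) = 24: x ≡ 21 (mod 24).
Verify: 21 mod 4 = 1, 21 mod 6 = 3, 21 mod 8 = 5.

x ≡ 21 (mod 24).


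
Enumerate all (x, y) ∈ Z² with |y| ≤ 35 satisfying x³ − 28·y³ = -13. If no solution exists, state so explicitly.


The equation is x³ - 28y³ = -13. For fixed y, x³ = 28·y³ − 13, so a solution requires the RHS to be a perfect cube.
Strategy: iterate y from -35 to 35, compute RHS = 28·y³ − 13, and check whether it is a (positive or negative) perfect cube.
Check small values of y:
  y = 0: RHS = -13 is not a perfect cube.
  y = 1: RHS = 15 is not a perfect cube.
  y = -1: RHS = -41 is not a perfect cube.
  y = 2: RHS = 211 is not a perfect cube.
  y = -2: RHS = -237 is not a perfect cube.
  y = 3: RHS = 743 is not a perfect cube.
  y = -3: RHS = -769 is not a perfect cube.
Continuing the search up to |y| = 35 finds no solutions either.
No (x, y) in the scanned range satisfies the equation.

No integer solutions with |y| ≤ 35.


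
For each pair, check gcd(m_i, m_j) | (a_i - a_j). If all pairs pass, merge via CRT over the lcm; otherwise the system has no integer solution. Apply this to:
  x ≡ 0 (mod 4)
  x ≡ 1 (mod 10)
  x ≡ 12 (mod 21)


Moduli 4, 10, 21 are not pairwise coprime, so CRT works modulo lcm(m_i) when all pairwise compatibility conditions hold.
Pairwise compatibility: gcd(m_i, m_j) must divide a_i - a_j for every pair.
Merge one congruence at a time:
  Start: x ≡ 0 (mod 4).
  Combine with x ≡ 1 (mod 10): gcd(4, 10) = 2, and 1 - 0 = 1 is NOT divisible by 2.
    ⇒ system is inconsistent (no integer solution).

No solution (the system is inconsistent).


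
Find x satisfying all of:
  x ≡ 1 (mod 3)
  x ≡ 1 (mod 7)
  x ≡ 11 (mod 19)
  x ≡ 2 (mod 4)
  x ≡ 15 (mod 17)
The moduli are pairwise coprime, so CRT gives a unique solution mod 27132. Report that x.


Product of moduli M = 3 · 7 · 19 · 4 · 17 = 27132.
Merge one congruence at a time:
  Start: x ≡ 1 (mod 3).
  Combine with x ≡ 1 (mod 7); new modulus lcm = 21.
    Write x = 1 + 3·t and substitute into x ≡ 1 (mod 7): 3·t ≡ 1 − 1 = 0 (mod 7).
    The inverse of 3 mod 7 is 5 (since 3·5 = 15 = 2·7 + 1), so t ≡ 5·0 = 0 ≡ 0 (mod 7).
    Then x = 1 + 3·0 = 1, valid modulo lcm(3, 7) = 21: x ≡ 1 (mod 21).
  Combine with x ≡ 11 (mod 19); new modulus lcm = 399.
    Write x = 1 + 21·t and substitute into x ≡ 11 (mod 19): 21·t ≡ 11 − 1 = 10 (mod 19).
    Reduce coefficients mod 19: 2·t ≡ 10 (mod 19).
    The inverse of 2 mod 19 is 10 (since 2·10 = 20 = 1·19 + 1), so t ≡ 10·10 = 100 ≡ 5 (mod 19).
    Then x = 1 + 21·5 = 106, valid modulo lcm(21, 19) = 399: x ≡ 106 (mod 399).
  Combine with x ≡ 2 (mod 4); new modulus lcm = 1596.
    Write x = 106 + 399·t and substitute into x ≡ 2 (mod 4): 399·t ≡ 2 − 106 = -104 (mod 4).
    Reduce coefficients mod 4: 3·t ≡ 0 (mod 4).
    The inverse of 3 mod 4 is 3 (since 3·3 = 9 = 2·4 + 1), so t ≡ 3·0 = 0 ≡ 0 (mod 4).
    Then x = 106 + 399·0 = 106, valid modulo lcm(399, 4) = 1596: x ≡ 106 (mod 1596).
  Combine with x ≡ 15 (mod 17); new modulus lcm = 27132.
    Write x = 106 + 1596·t and substitute into x ≡ 15 (mod 17): 1596·t ≡ 15 − 106 = -91 (mod 17).
    Reduce coefficients mod 17: 15·t ≡ 11 (mod 17).
    The inverse of 15 mod 17 is 8 (since 15·8 = 120 = 7·17 + 1), so t ≡ 8·11 = 88 ≡ 3 (mod 17).
    Then x = 106 + 1596·3 = 4894, valid modulo lcm(1596, 17) = 27132: x ≡ 4894 (mod 27132).
Verify against each original: 4894 mod 3 = 1, 4894 mod 7 = 1, 4894 mod 19 = 11, 4894 mod 4 = 2, 4894 mod 17 = 15.

x ≡ 4894 (mod 27132).
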